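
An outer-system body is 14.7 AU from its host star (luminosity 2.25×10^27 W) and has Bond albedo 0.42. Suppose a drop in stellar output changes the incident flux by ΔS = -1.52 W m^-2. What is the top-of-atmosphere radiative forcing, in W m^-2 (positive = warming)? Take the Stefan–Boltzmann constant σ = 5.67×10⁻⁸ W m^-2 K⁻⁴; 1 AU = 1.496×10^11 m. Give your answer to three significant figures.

d = 14.7 × 1.496×10^11 m = 2.199×10^12 m.
Flux at the orbit: S = L/(4πd²) = 2.25×10^27/(4π·(2.20×10^12)²) = 37.02 W m^-2.
TOA radiative forcing: ΔF = (1−α)ΔS/4 = 0.58·(-1.52)/4 = -0.2204 W m^-2.

-0.220 W m^-2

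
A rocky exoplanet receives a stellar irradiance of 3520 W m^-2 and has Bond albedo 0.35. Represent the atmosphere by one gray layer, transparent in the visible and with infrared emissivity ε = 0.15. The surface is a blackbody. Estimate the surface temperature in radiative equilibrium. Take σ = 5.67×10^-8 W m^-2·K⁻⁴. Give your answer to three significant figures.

At the top of the atmosphere, σT_e⁴ = S(1−α)/4 = 572.0 W m^-2, giving T_e = 316.9 K.
The surface balance (absorbed SW + ε·downward IR = σT_s⁴) with T_a⁴ = T_s⁴/2 reduces to T_s = T_e·[2/(2−ε)]^¼ = 323.2 K.

323 K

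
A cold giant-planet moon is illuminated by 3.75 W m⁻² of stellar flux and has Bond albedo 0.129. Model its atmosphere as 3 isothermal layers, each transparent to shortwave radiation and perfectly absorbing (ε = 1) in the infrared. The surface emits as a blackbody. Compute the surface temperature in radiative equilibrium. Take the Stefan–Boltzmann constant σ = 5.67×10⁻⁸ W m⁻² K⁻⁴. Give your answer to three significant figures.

87.1 K

OLR = S(1−α)/4 = 0.8166 W m⁻²; the top layer radiates at T_e = 61.60 K.
Layer-by-layer balance gives σT_s⁴ = (N+1)σT_e⁴, so T_s = 4^¼·61.60 = 87.12 K.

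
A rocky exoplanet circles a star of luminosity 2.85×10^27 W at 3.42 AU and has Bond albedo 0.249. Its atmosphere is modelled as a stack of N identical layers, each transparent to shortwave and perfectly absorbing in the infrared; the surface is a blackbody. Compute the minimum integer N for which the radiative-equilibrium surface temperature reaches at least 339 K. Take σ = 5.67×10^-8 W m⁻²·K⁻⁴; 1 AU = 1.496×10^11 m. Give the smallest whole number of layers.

Orbital distance: d = 3.42 AU = 5.116×10^11 m.
Spreading L over a sphere of radius d: S = 2.85×10^27/(4π·5.12×10^11²) = 866.4 W m⁻².
Top-of-atmosphere balance: σT_e⁴ = S(1−α)/4 = 162.7 W m⁻² → T_e = 231.4 K.
Need (N+1)T_e⁴ ≥ T_s⁴, i.e. N+1 ≥ (339/231.4)⁴ = 4.603.
The minimum whole number is N = 4.

4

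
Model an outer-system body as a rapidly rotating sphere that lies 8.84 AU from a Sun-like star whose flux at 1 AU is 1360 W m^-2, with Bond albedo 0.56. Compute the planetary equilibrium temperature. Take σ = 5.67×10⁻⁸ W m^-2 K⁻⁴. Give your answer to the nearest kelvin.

Flux at the orbit: S = 1360/(8.84)² = 17.40 W m^-2.
Absorbed flux (global mean): S(1−α)/4 = 17.40·0.44/4 = 1.914 W m^-2.
Set σT⁴ = 1.914 → T = (1.914/σ)^(1/4) = 76.23 K.

76 kelvin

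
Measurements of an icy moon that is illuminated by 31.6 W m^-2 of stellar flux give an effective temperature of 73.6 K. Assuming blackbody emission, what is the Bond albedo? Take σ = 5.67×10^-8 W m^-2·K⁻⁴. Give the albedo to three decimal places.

0.789

Energy balance: S(1−α)/4 = σT⁴, so 1−α = 4σT⁴/S.
σT⁴ = 1.664 W m^-2, so 4σT⁴ = 6.655 W m^-2.
1−α = 6.655/31.60 = 0.2106, so α = 0.7894.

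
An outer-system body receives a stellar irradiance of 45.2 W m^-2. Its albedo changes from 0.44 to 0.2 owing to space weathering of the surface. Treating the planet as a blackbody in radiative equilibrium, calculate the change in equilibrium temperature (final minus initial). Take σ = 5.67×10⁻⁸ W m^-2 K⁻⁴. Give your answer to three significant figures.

Initial: T₁ = [S(1−0.44)/(4σ)]^(1/4) = 102.8 K.
With α = 0.2, T₂ = 112.4 K.
Change: 112.4 − 102.8 = 9.586 K.

9.59 K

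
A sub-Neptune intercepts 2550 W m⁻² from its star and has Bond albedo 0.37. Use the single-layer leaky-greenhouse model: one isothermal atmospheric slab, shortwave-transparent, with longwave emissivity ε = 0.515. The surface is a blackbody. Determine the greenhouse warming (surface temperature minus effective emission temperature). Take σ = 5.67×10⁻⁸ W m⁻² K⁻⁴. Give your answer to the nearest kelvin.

22 K

The planet radiates to space at T_e = [S(1−α)/(4σ)]^(1/4) = 290.1 K.
The surface balance (absorbed SW + ε·downward IR = σT_s⁴) with T_a⁴ = T_s⁴/2 reduces to T_s = T_e·[2/(2−ε)]^¼ = 312.5 K.
The atmosphere warms the surface by 22.42 K.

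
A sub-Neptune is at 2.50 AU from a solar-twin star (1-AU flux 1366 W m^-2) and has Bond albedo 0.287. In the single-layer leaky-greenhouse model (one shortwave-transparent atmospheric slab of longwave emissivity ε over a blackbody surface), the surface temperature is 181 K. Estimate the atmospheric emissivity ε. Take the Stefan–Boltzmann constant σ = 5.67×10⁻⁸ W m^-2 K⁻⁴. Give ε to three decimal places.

0.720

Flux at the orbit: S = 1366/(2.50)² = 218.6 W m^-2.
First, T_e = [218.6·(1−0.287)/(4σ)]^(1/4) = 161.9 K.
Since (2−ε)/2 = (T_e/T_s)⁴ = 0.6402, ε = 0.7196.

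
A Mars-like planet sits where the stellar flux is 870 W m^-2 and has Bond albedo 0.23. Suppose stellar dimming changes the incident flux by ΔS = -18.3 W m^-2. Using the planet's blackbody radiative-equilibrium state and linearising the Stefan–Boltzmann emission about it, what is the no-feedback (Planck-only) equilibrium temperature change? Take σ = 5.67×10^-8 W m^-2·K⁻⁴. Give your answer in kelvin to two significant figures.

Unperturbed T_e = [870.0·(1−0.23)/(4σ)]^¼ = 233.1 K.
ΔF = Δ[S(1−α)]/4 = (1−0.23)·-18.3/4 = -3.523 W m^-2.
Linearising σT⁴ gives d(σT⁴)/dT = 4σT_e³ = 2.874 W m^-2 per K.
ΔT₀ = ΔF/λ_P = -3.523/2.874 = -1.23 K.

-1.2 K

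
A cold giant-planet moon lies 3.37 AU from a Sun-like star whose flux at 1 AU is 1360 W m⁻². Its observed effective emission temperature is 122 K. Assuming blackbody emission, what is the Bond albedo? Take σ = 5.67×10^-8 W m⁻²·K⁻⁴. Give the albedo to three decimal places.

Flux at the orbit: S = 1360/(3.37)² = 119.8 W m⁻².
Rearranging the radiative balance, α = 1 − 4σT⁴/S.
4σT⁴ = 4·5.67×10⁻⁸·(122)⁴ = 50.24 W m⁻².
Hence α = 1 − 50.24/119.8 = 0.5804.

0.580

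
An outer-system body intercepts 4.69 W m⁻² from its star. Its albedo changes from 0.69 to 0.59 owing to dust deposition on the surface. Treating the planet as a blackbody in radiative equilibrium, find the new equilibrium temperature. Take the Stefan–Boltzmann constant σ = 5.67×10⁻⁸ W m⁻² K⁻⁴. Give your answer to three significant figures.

54.0 K

T₂ = [S(1−α₂)/(4σ)]^(1/4) = [4.690·0.41/(4σ)]^(1/4) = 53.96 K.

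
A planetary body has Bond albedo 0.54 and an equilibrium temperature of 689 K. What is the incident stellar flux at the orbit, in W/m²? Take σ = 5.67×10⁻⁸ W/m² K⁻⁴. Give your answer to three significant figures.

Invert the energy balance for S: S = 4σT⁴/(1−α).
The emitted flux is σT⁴ = 12780 W/m².
S = 4·12780/0.46 = 1.111×10^5 W/m².

1.11×10^5 W/m²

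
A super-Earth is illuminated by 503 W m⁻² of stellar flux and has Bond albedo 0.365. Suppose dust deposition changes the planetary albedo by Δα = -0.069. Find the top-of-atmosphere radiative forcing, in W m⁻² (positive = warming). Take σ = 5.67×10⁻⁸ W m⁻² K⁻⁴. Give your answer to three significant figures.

The change in absorbed flux is Δ[S(1−α)/4] = −SΔα/4 = 8.677 W m⁻².

8.68 W m⁻²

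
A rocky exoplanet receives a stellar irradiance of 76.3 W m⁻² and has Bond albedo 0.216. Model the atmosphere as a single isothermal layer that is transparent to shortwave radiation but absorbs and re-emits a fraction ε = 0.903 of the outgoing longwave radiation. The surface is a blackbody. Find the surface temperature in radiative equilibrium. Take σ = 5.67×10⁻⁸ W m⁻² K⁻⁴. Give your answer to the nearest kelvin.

Effective emission temperature (TOA balance): σT_e⁴ = S(1−α)/4 = 14.95 W m⁻² → T_e = 127.4 K.
The surface balance (absorbed SW + ε·downward IR = σT_s⁴) with T_a⁴ = T_s⁴/2 reduces to T_s = T_e·[2/(2−ε)]^¼ = 148.1 K.

148 K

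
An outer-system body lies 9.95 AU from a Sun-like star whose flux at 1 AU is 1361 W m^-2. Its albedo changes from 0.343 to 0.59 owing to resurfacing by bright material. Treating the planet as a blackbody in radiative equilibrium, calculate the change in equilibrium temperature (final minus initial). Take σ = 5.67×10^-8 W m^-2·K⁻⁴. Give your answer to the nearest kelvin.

-9 kelvin

By the inverse-square law, S = 1361/9.95² = 13.75 W m^-2.
Before: T₁ = [13.75·0.657/(4σ)]^(1/4) = 79.44 K.
After:  T₂ = [13.75·0.41/(4σ)]^(1/4) = 70.61 K.
Change: 70.61 − 79.44 = -8.834 K.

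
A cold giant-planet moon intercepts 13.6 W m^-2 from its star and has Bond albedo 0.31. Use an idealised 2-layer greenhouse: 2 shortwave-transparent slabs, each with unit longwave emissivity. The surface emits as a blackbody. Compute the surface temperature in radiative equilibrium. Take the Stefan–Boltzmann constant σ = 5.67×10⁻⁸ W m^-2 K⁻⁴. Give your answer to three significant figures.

The effective emission temperature is T_e = [S(1−α)/(4σ)]^¼ = 80.20 K.
With N = 2 opaque layers, T_s = (N+1)^(1/4)·T_e = 3^(1/4)·80.20 = 105.6 K.

106 K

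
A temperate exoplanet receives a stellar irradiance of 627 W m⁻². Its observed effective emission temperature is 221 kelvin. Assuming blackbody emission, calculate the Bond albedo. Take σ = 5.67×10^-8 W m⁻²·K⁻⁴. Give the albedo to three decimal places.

Energy balance: S(1−α)/4 = σT⁴, so 1−α = 4σT⁴/S.
4σT⁴ = 4·5.67×10⁻⁸·(221)⁴ = 541.0 W m⁻².
1−α = 541.0/627.0 = 0.8629, so α = 0.1371.

0.137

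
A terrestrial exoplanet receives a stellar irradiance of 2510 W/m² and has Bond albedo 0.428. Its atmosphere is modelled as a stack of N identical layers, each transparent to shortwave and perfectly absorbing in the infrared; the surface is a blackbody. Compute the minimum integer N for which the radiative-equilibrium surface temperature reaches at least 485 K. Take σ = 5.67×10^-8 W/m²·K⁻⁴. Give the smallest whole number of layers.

8

The effective emission temperature is T_e = [S(1−α)/(4σ)]^¼ = 282.1 K.
Need (N+1)T_e⁴ ≥ T_s⁴, i.e. N+1 ≥ (485/282.1)⁴ = 8.741.
Rounding up, N = 8.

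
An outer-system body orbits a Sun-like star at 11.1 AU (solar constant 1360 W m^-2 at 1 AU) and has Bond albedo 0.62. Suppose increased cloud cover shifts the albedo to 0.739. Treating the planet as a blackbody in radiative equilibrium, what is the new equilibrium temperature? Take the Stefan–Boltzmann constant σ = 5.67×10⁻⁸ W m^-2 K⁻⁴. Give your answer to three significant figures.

Irradiance scales as 1/d², so S = 1360 W m^-2 × (1/11.1)² = 11.04 W m^-2.
New equilibrium: T₂ = [(1−0.739)·11.04/(4σ)]^(1/4) = 59.70 K.

59.7 K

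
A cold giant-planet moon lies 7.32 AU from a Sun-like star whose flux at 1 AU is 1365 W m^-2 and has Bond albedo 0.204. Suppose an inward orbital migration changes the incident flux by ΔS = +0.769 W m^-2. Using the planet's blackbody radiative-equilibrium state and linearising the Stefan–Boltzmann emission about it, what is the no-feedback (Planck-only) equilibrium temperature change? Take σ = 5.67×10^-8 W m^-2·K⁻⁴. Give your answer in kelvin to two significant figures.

0.73 K

Flux at the orbit: S = 1365/(7.32)² = 25.47 W m^-2.
The baseline emission temperature is T_e = 97.24 K.
Only a fraction (1−α) is absorbed and it's spread over 4πR², so ΔF = (1−α)ΔS/4 = 0.1530 W m^-2.
Linearising σT⁴ gives d(σT⁴)/dT = 4σT_e³ = 0.2085 W m^-2 per K.
So ΔT₀ = 0.1530/0.2085 = 0.734 K.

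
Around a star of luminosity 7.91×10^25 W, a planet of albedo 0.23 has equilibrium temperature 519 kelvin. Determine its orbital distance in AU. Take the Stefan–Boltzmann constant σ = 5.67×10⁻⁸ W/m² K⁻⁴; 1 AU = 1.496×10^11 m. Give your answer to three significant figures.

0.115 AU

Energy balance gives S = 4σT⁴/(1−α) = 21370 W/m².
Then d = [L/(4πS)]^(1/2) = 1.716×10^10 m, i.e. 0.1147 AU.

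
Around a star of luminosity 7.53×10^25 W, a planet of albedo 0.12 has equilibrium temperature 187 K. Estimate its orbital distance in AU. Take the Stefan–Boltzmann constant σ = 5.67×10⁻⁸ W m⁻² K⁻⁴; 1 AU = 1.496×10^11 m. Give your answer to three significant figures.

The flux needed for this T is 4σT⁴/(1−0.12) = 315.2 W m⁻².
S = L/(4πd²) → d = √(L/4πS) = √(7.53×10^25/(4π·315.2)) = 1.379×10^11 m = 0.9217 AU.

0.922 AU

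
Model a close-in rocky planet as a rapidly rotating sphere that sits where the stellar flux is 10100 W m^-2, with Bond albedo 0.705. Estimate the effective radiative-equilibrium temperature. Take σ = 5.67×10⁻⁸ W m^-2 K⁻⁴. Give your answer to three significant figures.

339 K

Absorbed flux (global mean): S(1−α)/4 = 10100·0.295/4 = 744.9 W m^-2.
Set σT⁴ = 744.9 → T = (744.9/σ)^(1/4) = 338.6 K.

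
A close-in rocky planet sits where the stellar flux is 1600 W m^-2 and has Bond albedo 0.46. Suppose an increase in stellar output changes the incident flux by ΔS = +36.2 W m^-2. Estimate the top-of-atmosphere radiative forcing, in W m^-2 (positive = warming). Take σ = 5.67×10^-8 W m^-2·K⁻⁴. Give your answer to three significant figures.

Only a fraction (1−α) is absorbed and it's spread over 4πR², so ΔF = (1−α)ΔS/4 = 4.887 W m^-2.

4.89 W m^-2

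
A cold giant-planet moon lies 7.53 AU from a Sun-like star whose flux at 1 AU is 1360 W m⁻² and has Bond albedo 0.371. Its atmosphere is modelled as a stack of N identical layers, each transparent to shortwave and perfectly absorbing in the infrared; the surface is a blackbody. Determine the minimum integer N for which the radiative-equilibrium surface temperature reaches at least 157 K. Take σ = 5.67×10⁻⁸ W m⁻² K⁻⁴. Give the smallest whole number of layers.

Irradiance scales as 1/d², so S = 1360 W m⁻² × (1/7.53)² = 23.99 W m⁻².
The effective emission temperature is T_e = [S(1−α)/(4σ)]^¼ = 90.31 K.
Need (N+1)T_e⁴ ≥ T_s⁴, i.e. N+1 ≥ (157/90.31)⁴ = 9.134.
The minimum whole number is N = 9.

9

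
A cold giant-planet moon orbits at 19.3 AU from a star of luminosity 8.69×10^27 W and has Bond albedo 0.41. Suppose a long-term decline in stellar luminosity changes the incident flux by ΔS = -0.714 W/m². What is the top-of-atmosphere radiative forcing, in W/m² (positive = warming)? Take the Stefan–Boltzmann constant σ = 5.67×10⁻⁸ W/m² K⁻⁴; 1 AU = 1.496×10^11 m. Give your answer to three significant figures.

Orbital distance: d = 19.3 AU = 2.887×10^12 m.
Flux at the orbit: S = L/(4πd²) = 8.69×10^27/(4π·(2.89×10^12)²) = 82.95 W/m².
ΔF = Δ[S(1−α)]/4 = (1−0.41)·-0.714/4 = -0.1053 W/m².

-0.105 W/m²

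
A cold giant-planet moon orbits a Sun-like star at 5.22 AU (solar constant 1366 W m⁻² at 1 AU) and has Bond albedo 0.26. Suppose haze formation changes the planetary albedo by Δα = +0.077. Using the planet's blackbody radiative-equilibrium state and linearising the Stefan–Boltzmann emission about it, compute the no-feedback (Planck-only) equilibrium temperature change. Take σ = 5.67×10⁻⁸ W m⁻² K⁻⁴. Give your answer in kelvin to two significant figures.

Flux at the orbit: S = 1366/(5.22)² = 50.13 W m⁻².
Unperturbed T_e = [50.13·(1−0.26)/(4σ)]^¼ = 113.1 K.
TOA radiative forcing: ΔF = −S·Δα/4 = −50.13·(+0.077)/4 = -0.9650 W m⁻².
Planck response: λ_P = 4σT_e³ = 4·5.67×10⁻⁸·(113.1)³ = 0.3280 W m⁻²/K.
ΔT₀ = ΔF/λ_P = -0.9650/0.3280 = -2.94 K.

-2.9 K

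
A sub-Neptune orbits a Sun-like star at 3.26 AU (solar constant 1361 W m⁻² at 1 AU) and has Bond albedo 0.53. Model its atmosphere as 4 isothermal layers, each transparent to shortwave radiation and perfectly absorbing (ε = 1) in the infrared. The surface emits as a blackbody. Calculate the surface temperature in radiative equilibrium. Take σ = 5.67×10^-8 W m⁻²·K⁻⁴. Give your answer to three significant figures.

By the inverse-square law, S = 1361/3.26² = 128.1 W m⁻².
OLR = S(1−α)/4 = 15.05 W m⁻²; the top layer radiates at T_e = 127.6 K.
With N = 4 opaque layers, T_s = (N+1)^(1/4)·T_e = 5^(1/4)·127.6 = 190.9 K.

191 kelvin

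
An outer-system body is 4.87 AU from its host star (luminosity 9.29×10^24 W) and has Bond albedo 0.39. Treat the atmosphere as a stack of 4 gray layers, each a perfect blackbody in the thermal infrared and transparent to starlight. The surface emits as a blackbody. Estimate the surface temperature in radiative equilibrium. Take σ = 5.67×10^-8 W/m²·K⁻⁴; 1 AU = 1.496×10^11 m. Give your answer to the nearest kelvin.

66 kelvin

Orbital distance: d = 4.87 AU = 7.286×10^11 m.
S = L/(4πd²) = 1.393 W/m².
OLR = S(1−α)/4 = 0.2124 W/m²; the top layer radiates at T_e = 43.99 K.
For an N-layer opaque stack, T_s⁴ = (N+1)T_e⁴, hence T_s = (5)^(1/4)×43.99 K = 65.79 K.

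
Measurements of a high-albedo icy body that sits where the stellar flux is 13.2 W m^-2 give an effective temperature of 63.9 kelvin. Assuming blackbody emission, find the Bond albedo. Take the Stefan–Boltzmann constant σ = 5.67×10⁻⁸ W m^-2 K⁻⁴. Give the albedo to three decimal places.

Rearranging the radiative balance, α = 1 − 4σT⁴/S.
σT⁴ = 0.9453 W m^-2, so 4σT⁴ = 3.781 W m^-2.
1−α = 3.781/13.20 = 0.2865, so α = 0.7135.

0.714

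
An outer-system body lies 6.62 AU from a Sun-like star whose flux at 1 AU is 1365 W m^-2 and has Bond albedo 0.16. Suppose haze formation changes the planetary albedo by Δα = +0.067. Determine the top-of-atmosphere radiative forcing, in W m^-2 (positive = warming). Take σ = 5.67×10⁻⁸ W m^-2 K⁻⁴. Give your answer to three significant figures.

-0.522 W m^-2

Irradiance scales as 1/d², so S = 1365 W m^-2 × (1/6.62)² = 31.15 W m^-2.
ΔF = −(S/4)Δα = −(31.15/4)×(+0.067) = -0.5217 W m^-2.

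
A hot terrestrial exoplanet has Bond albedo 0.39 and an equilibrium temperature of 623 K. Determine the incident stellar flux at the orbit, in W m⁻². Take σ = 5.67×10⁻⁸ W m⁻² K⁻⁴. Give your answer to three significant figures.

Invert the energy balance for S: S = 4σT⁴/(1−α).
σT⁴ = 5.67×10⁻⁸·(623)⁴ = 8542 W m⁻².
S = 4·8542/0.61 = 56010 W m⁻².

56000 W m⁻²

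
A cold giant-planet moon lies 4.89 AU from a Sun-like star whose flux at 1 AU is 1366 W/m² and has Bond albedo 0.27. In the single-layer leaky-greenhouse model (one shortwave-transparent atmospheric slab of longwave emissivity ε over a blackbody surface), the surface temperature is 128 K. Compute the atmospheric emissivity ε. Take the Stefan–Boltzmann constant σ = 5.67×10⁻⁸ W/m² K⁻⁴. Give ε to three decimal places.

0.630

Irradiance scales as 1/d², so S = 1366 W/m² × (1/4.89)² = 57.13 W/m².
TOA balance gives T_e = 116.4 K.
Since (2−ε)/2 = (T_e/T_s)⁴ = 0.6850, ε = 0.6301.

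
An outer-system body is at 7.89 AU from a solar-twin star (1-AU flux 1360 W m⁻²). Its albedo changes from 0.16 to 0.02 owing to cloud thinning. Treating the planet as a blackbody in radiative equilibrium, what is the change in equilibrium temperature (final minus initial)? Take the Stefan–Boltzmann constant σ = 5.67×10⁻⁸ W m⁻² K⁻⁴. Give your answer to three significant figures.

By the inverse-square law, S = 1360/7.89² = 21.85 W m⁻².
Initial: T₁ = [S(1−0.16)/(4σ)]^(1/4) = 94.84 K.
Final:   T₂ = [S(1−0.02)/(4σ)]^(1/4) = 98.57 K.
Change: 98.57 − 94.84 = 3.726 K.

3.73 K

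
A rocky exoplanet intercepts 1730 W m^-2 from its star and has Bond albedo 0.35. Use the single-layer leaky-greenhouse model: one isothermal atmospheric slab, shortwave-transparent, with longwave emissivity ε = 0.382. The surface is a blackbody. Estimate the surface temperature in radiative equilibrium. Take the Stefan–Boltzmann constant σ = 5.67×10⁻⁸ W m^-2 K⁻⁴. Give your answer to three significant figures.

Effective emission temperature (TOA balance): σT_e⁴ = S(1−α)/4 = 281.1 W m^-2 → T_e = 265.4 K.
For a single slab of emissivity ε, T_s⁴ = 2T_e⁴/(2−ε); thus T_s = 265.4·(1.236)^(1/4) = 279.8 K.

280 K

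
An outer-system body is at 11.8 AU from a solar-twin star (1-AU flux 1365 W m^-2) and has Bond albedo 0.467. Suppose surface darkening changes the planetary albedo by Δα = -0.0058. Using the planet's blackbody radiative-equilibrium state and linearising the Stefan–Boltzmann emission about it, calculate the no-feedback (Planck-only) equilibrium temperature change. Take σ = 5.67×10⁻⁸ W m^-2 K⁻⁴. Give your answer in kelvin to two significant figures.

By the inverse-square law, S = 1365/11.8² = 9.803 W m^-2.
Unperturbed T_e = [9.803·(1−0.467)/(4σ)]^¼ = 69.28 K.
ΔF = −(S/4)Δα = −(9.803/4)×(-0.0058) = 0.01421 W m^-2.
Linearising σT⁴ gives d(σT⁴)/dT = 4σT_e³ = 0.07542 W m^-2 per K.
Hence the no-feedback warming is ΔF/(4σT_e³) = 0.188 K.

0.19 kelvin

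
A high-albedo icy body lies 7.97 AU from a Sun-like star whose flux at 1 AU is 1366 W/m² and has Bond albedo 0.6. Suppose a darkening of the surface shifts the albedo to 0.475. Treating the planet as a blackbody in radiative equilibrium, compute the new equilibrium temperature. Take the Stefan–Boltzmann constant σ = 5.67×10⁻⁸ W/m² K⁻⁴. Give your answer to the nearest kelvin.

84 K

Irradiance scales as 1/d², so S = 1366 W/m² × (1/7.97)² = 21.50 W/m².
With the new albedo, S(1−α₂)/4 = 2.822 W/m², so T₂ = 84.00 K.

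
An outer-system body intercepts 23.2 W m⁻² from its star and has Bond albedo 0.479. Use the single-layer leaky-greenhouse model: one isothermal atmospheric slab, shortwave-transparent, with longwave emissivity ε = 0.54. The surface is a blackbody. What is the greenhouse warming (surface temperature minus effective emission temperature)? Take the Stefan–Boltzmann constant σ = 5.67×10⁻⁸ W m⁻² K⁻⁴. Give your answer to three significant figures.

6.99 K

The planet radiates to space at T_e = [S(1−α)/(4σ)]^(1/4) = 85.44 K.
Surface balance with a leaky layer gives σT_s⁴ = σT_e⁴·2/(2−ε), so T_s = T_e·[2/(2−0.54)]^(1/4) = 92.44 K.
The atmosphere warms the surface by 6.994 K.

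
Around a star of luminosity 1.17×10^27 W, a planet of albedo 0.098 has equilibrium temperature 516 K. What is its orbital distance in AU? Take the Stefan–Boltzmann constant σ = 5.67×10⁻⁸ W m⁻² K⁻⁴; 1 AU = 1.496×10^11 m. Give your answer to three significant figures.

0.483 AU

Required flux: S = 4σT⁴/(1−α) = 17830 W m⁻².
From L = 4πd²S, d = √(1.17×10^27/(4π·17830)) = 7.227×10^10 m = 0.4831 AU.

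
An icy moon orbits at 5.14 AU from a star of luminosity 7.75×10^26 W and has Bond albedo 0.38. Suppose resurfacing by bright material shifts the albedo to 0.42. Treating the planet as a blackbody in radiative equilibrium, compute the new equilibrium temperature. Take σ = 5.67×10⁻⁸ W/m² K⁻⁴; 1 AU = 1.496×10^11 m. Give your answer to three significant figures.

Orbital distance: d = 5.14 AU = 7.689×10^11 m.
Spreading L over a sphere of radius d: S = 7.75×10^26/(4π·7.69×10^11²) = 104.3 W/m².
With the new albedo, S(1−α₂)/4 = 15.12 W/m², so T₂ = 127.8 K.

128 kelvin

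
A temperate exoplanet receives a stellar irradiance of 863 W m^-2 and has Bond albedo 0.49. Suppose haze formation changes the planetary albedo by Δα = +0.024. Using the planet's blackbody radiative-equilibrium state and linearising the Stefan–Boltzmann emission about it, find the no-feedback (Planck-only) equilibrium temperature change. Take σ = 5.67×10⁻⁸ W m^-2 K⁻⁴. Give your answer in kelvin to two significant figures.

-2.5 K

Unperturbed T_e = [863.0·(1−0.49)/(4σ)]^¼ = 209.9 K.
ΔF = −(S/4)Δα = −(863.0/4)×(+0.024) = -5.178 W m^-2.
The Planck feedback parameter is 4σT_e³ = 2.097 W m^-2/K.
So ΔT₀ = -5.178/2.097 = -2.47 K.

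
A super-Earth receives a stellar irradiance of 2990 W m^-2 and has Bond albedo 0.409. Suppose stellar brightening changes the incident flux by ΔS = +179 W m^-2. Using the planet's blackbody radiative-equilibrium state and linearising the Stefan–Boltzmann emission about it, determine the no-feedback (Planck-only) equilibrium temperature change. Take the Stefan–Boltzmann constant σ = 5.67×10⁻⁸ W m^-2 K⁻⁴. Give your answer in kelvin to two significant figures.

4.4 kelvin

The baseline emission temperature is T_e = 297.1 K.
ΔF = Δ[S(1−α)]/4 = (1−0.409)·+179/4 = 26.45 W m^-2.
Planck response: λ_P = 4σT_e³ = 4·5.67×10⁻⁸·(297.1)³ = 5.948 W m^-2/K.
Hence the no-feedback warming is ΔF/(4σT_e³) = 4.45 K.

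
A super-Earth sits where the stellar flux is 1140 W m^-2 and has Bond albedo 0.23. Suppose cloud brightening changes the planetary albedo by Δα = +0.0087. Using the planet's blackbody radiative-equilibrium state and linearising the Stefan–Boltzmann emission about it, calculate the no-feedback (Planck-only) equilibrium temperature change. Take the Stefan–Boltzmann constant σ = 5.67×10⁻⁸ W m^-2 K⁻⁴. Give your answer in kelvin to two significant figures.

-0.70 K

The baseline emission temperature is T_e = 249.4 K.
ΔF = −(S/4)Δα = −(1140/4)×(+0.0087) = -2.479 W m^-2.
Linearising σT⁴ gives d(σT⁴)/dT = 4σT_e³ = 3.519 W m^-2 per K.
ΔT₀ = ΔF/λ_P = -2.479/3.519 = -0.705 K.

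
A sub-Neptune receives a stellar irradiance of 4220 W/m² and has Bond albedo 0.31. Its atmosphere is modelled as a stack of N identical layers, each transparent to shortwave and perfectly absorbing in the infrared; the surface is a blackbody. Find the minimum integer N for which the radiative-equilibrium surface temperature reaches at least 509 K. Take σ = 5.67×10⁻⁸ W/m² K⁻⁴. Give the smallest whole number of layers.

5

OLR = S(1−α)/4 = 727.9 W/m²; the top layer radiates at T_e = 336.6 K.
T_s = (N+1)^(1/4)·T_e ≥ 509 K requires N+1 ≥ (T_s/T_e)⁴ = (509/336.6)⁴ = 5.228.
Rounding up, N = 5.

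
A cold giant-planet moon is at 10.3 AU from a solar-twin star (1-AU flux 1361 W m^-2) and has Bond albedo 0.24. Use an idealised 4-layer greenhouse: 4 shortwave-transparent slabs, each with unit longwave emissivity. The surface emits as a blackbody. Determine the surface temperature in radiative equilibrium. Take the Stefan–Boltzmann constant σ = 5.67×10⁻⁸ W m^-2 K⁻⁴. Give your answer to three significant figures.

121 K

Flux at the orbit: S = 1361/(10.3)² = 12.83 W m^-2.
The effective emission temperature is T_e = [S(1−α)/(4σ)]^¼ = 80.97 K.
With N = 4 opaque layers, T_s = (N+1)^(1/4)·T_e = 5^(1/4)·80.97 = 121.1 K.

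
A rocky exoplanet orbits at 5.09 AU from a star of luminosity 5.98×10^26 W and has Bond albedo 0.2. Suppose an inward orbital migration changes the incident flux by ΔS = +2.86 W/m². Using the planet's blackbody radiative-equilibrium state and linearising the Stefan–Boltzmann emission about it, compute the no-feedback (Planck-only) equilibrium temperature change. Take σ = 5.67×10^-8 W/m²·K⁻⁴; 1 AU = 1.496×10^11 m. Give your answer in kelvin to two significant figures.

Orbital distance: d = 5.09 AU = 7.615×10^11 m.
S = L/(4πd²) = 82.07 W/m².
The baseline emission temperature is T_e = 130.4 K.
Only a fraction (1−α) is absorbed and it's spread over 4πR², so ΔF = (1−α)ΔS/4 = 0.5720 W/m².
Planck response: λ_P = 4σT_e³ = 4·5.67×10⁻⁸·(130.4)³ = 0.5034 W/m²/K.
So ΔT₀ = 0.5720/0.5034 = 1.14 K.

1.1 kelvin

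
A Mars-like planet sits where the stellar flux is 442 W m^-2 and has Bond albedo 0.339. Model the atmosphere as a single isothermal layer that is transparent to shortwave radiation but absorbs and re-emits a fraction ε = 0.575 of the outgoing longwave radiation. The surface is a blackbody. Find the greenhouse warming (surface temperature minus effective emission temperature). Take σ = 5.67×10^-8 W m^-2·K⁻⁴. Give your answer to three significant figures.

16.8 K

The planet radiates to space at T_e = [S(1−α)/(4σ)]^(1/4) = 189.5 K.
For a single slab of emissivity ε, T_s⁴ = 2T_e⁴/(2−ε); thus T_s = 189.5·(1.404)^(1/4) = 206.2 K.
Greenhouse warming: T_s − T_e = 16.75 K.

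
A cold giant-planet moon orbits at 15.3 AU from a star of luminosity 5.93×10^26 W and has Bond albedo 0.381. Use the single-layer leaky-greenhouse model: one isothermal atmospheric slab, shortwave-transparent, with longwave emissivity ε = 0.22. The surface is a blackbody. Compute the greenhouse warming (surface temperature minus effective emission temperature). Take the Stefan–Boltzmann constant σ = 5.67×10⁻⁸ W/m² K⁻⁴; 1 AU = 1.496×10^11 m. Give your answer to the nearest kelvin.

2 K

Orbital distance: d = 15.3 AU = 2.289×10^12 m.
S = L/(4πd²) = 9.007 W/m².
The planet radiates to space at T_e = [S(1−α)/(4σ)]^(1/4) = 70.41 K.
Surface balance with a leaky layer gives σT_s⁴ = σT_e⁴·2/(2−ε), so T_s = T_e·[2/(2−0.22)]^(1/4) = 72.50 K.
Greenhouse warming: T_s − T_e = 2.082 K.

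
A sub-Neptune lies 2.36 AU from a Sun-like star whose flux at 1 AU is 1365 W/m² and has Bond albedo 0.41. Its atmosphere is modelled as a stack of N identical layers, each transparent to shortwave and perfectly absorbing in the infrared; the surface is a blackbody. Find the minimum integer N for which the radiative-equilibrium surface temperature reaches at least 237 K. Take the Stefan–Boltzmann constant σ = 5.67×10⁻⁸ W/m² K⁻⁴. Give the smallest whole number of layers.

4

By the inverse-square law, S = 1365/2.36² = 245.1 W/m².
The effective emission temperature is T_e = [S(1−α)/(4σ)]^¼ = 158.9 K.
T_s = (N+1)^(1/4)·T_e ≥ 237 K requires N+1 ≥ (T_s/T_e)⁴ = (237/158.9)⁴ = 4.949.
So N ≥ 3.949; the smallest integer is N = 4.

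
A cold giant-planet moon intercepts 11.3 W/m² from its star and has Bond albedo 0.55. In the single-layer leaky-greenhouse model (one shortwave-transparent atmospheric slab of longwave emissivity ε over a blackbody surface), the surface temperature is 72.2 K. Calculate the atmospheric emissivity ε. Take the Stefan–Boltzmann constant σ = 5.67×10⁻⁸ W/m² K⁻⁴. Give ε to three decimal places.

First, T_e = [11.30·(1−0.55)/(4σ)]^(1/4) = 68.81 K.
T_s⁴ = T_e⁴·2/(2−ε) → ε = 2 − 2(T_e/T_s)⁴ = 2 − 2·(68.81/72.2)⁴ = 0.3498.

0.350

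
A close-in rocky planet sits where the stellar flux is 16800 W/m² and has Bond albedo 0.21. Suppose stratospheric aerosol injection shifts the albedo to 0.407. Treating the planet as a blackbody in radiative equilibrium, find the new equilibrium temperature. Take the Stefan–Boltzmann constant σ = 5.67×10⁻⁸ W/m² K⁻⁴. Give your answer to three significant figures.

T₂ = [S(1−α₂)/(4σ)]^(1/4) = [16800·0.593/(4σ)]^(1/4) = 457.8 K.

458 K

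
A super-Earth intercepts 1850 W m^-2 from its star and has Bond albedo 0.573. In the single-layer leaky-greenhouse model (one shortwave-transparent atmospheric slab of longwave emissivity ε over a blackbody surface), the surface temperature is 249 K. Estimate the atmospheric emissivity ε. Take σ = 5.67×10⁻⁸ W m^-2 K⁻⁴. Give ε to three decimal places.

0.188

Effective temperature: T_e = [S(1−α)/(4σ)]^(1/4) = 242.9 K.
Inverting T_s⁴ = 2T_e⁴/(2−ε): (T_e/T_s)⁴ = 0.9061, so ε = 2(1 − 0.9061) = 0.1879.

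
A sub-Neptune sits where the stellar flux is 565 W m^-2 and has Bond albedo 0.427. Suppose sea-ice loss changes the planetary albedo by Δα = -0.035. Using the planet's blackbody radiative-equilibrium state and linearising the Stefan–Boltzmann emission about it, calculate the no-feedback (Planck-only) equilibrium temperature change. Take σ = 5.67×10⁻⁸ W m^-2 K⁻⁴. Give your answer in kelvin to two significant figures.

Unperturbed T_e = [565.0·(1−0.427)/(4σ)]^¼ = 194.4 K.
The change in absorbed flux is Δ[S(1−α)/4] = −SΔα/4 = 4.944 W m^-2.
The Planck feedback parameter is 4σT_e³ = 1.666 W m^-2/K.
So ΔT₀ = 4.944/1.666 = 2.97 K.

3.0 K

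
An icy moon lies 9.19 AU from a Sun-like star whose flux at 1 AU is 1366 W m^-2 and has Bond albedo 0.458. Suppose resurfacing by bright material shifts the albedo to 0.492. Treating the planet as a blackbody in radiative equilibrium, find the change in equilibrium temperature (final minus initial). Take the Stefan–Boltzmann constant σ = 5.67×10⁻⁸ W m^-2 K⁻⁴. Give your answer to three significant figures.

-1.27 K

By the inverse-square law, S = 1366/9.19² = 16.17 W m^-2.
With α = 0.458, T₁ = 78.85 K.
After:  T₂ = [16.17·0.508/(4σ)]^(1/4) = 77.58 K.
ΔT = T₂ − T₁ = -1.267 K.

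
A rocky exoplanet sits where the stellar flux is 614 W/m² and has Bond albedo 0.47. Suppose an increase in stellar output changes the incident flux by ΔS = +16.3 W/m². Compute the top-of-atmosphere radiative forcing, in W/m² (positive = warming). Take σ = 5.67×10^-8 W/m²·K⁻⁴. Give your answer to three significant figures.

ΔF = Δ[S(1−α)]/4 = (1−0.47)·+16.3/4 = 2.160 W/m².

2.16 W/m²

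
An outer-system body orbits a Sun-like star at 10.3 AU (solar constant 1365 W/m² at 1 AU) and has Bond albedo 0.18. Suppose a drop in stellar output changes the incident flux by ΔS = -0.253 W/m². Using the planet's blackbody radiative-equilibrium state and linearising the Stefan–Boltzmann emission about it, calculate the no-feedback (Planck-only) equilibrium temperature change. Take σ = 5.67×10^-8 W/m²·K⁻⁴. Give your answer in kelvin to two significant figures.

Flux at the orbit: S = 1365/(10.3)² = 12.87 W/m².
Unperturbed T_e = [12.87·(1−0.18)/(4σ)]^¼ = 82.59 K.
ΔF = Δ[S(1−α)]/4 = (1−0.18)·-0.253/4 = -0.05187 W/m².
Planck response: λ_P = 4σT_e³ = 4·5.67×10⁻⁸·(82.59)³ = 0.1278 W/m²/K.
Hence the no-feedback warming is ΔF/(4σT_e³) = -0.406 K.

-0.41 K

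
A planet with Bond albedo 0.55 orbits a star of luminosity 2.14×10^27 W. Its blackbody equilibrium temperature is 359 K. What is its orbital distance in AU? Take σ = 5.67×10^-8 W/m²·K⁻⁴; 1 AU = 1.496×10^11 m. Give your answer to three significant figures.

Energy balance gives S = 4σT⁴/(1−α) = 8372 W/m².
Then d = [L/(4πS)]^(1/2) = 1.426×10^11 m, i.e. 0.9534 AU.

0.953 AU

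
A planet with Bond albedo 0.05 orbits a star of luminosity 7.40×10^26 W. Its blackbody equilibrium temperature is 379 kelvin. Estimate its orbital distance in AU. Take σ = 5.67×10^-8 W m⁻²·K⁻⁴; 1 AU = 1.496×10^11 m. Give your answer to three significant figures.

0.731 AU

Required flux: S = 4σT⁴/(1−α) = 4926 W m⁻².
Then d = [L/(4πS)]^(1/2) = 1.093×10^11 m, i.e. 0.7309 AU.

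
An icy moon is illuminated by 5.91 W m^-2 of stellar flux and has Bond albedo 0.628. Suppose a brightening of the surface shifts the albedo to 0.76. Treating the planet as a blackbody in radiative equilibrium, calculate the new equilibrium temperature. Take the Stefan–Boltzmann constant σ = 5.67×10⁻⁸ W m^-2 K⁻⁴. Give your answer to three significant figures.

New equilibrium: T₂ = [(1−0.76)·5.910/(4σ)]^(1/4) = 50.01 K.

50.0 kelvin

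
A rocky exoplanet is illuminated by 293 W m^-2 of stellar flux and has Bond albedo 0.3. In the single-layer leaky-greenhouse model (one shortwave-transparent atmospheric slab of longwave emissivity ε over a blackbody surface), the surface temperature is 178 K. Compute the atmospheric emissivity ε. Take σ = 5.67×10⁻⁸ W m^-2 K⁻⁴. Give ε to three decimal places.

0.198

TOA balance gives T_e = 173.4 K.
T_s⁴ = T_e⁴·2/(2−ε) → ε = 2 − 2(T_e/T_s)⁴ = 2 − 2·(173.4/178)⁴ = 0.1983.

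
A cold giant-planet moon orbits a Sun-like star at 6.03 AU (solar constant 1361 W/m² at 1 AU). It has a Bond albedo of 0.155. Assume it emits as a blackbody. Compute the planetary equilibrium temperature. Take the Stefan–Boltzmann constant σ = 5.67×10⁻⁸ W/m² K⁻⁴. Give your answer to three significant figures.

Flux at the orbit: S = 1361/(6.03)² = 37.43 W/m².
Averaging over the sphere, the absorbed flux is S(1−α)/4 = 7.907 W/m².
In equilibrium σT⁴ equals this, so T = 108.7 K.

109 kelvin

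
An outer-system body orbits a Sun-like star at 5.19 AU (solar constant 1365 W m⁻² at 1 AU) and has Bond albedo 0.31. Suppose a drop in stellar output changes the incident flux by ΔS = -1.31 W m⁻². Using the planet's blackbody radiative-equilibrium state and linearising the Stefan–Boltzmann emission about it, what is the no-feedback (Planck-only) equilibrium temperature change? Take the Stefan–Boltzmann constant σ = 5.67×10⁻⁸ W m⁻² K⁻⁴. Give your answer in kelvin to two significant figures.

Flux at the orbit: S = 1365/(5.19)² = 50.68 W m⁻².
Unperturbed T_e = [50.68·(1−0.31)/(4σ)]^¼ = 111.4 K.
Only a fraction (1−α) is absorbed and it's spread over 4πR², so ΔF = (1−α)ΔS/4 = -0.2260 W m⁻².
Planck response: λ_P = 4σT_e³ = 4·5.67×10⁻⁸·(111.4)³ = 0.3138 W m⁻²/K.
ΔT₀ = ΔF/λ_P = -0.2260/0.3138 = -0.720 K.

-0.72 K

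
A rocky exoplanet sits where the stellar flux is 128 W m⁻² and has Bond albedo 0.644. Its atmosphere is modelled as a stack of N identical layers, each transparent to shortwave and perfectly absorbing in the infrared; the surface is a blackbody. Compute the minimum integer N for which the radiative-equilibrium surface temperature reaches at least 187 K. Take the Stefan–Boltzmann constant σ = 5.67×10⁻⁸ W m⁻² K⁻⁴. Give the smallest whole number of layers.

OLR = S(1−α)/4 = 11.39 W m⁻²; the top layer radiates at T_e = 119.1 K.
T_s = (N+1)^(1/4)·T_e ≥ 187 K requires N+1 ≥ (T_s/T_e)⁴ = (187/119.1)⁴ = 6.086.
Rounding up, N = 6.

6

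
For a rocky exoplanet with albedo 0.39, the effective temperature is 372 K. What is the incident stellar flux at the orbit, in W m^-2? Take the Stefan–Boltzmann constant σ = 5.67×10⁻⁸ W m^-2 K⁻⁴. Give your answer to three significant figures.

From S(1−α)/4 = σT⁴: S = 4σT⁴/(1−α).
σT⁴ = 5.67×10⁻⁸·(372)⁴ = 1086 W m^-2.
S = 4·1086/0.61 = 7120 W m^-2.

7120 W m^-2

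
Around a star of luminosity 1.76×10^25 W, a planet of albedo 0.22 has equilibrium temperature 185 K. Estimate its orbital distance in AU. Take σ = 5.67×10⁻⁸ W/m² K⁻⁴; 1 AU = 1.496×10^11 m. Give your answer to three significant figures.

Required flux: S = 4σT⁴/(1−α) = 340.6 W/m².
S = L/(4πd²) → d = √(L/4πS) = √(1.76×10^25/(4π·340.6)) = 6.413×10^10 m = 0.4286 AU.

0.429 AU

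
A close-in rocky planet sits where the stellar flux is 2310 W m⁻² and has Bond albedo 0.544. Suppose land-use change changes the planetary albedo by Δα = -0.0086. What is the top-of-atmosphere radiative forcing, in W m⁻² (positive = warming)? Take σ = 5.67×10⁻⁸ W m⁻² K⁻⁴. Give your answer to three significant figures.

ΔF = −(S/4)Δα = −(2310/4)×(-0.0086) = 4.966 W m⁻².

4.97 W m⁻²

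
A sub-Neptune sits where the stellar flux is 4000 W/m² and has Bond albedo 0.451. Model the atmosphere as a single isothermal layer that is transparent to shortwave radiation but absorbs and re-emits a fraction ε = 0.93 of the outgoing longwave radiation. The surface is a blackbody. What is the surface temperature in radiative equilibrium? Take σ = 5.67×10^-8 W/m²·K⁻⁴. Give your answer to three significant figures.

The planet radiates to space at T_e = [S(1−α)/(4σ)]^(1/4) = 313.7 K.
Surface balance with a leaky layer gives σT_s⁴ = σT_e⁴·2/(2−ε), so T_s = T_e·[2/(2−0.93)]^(1/4) = 366.8 K.

367 K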